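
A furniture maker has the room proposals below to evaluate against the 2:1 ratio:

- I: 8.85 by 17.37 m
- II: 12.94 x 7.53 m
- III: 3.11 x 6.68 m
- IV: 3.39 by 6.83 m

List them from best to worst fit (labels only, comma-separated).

IV, I, III, II

I: 17.37/8.85 ≈ 1.963 → |1.963 − 2.000| = 0.037
II: 12.94/7.53 ≈ 1.718 → |1.718 − 2.000| = 0.282
III: 6.68/3.11 ≈ 2.148 → |2.148 − 2.000| = 0.148
IV: 6.83/3.39 ≈ 2.015 → |2.015 − 2.000| = 0.015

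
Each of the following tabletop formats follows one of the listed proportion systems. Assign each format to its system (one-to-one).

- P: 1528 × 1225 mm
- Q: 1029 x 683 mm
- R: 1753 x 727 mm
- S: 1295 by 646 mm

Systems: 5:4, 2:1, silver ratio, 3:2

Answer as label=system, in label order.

P = 1528/1225 ≈ 1.247 → 5:4 (1.250)
Q = 1029/683 ≈ 1.507 → 3:2 (1.500)
R = 1753/727 ≈ 2.411 → silver ratio (2.414)
S = 1295/646 ≈ 2.005 → 2:1 (2.000)

P=5:4, Q=3:2, R=silver ratio, S=2:1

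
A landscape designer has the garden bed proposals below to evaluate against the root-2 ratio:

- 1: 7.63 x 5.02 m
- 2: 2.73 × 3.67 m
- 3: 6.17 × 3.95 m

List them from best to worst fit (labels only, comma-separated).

2, 1, 3

Ratios: 1 = 7.63 / 5.02 ≈ 1.520; 2 = 3.67 / 2.73 ≈ 1.344; 3 = 6.17 / 3.95 ≈ 1.562.
|Δ from 1.414|: 1 0.106; 2 0.070; 3 0.148.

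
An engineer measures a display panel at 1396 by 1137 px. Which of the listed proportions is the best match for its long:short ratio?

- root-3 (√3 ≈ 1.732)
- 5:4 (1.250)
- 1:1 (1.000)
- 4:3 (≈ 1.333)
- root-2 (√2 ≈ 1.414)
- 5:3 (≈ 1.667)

5:4

1396/1137 ≈ 1.228. Nearest candidates are 5:4 (1.250, off by 0.022) and 4:3 (1.333, off by 0.105).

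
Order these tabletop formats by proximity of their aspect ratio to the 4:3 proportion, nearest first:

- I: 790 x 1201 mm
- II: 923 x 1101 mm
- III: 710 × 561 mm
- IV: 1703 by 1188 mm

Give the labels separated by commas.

I: 1201/790 ≈ 1.520 → |1.520 − 1.333| = 0.187
II: 1101/923 ≈ 1.193 → |1.193 − 1.333| = 0.140
III: 710/561 ≈ 1.266 → |1.266 − 1.333| = 0.067
IV: 1703/1188 ≈ 1.434 → |1.434 − 1.333| = 0.101

III, IV, II, I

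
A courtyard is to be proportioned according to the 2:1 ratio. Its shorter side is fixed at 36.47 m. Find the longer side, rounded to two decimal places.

2:1 = 2.00000.
Longer side = 36.47 × 2.00000 ≈ 72.9400 → 72.94 m.

72.94 m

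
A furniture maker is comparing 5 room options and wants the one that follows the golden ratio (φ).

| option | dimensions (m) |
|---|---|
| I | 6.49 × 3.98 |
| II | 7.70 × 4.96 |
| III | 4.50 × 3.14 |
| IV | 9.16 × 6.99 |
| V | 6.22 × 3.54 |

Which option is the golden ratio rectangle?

Ratios (long/short): I ≈ 1.631; II ≈ 1.552; III ≈ 1.433; IV ≈ 1.310; V ≈ 1.757.
golden ratio ≈ 1.618; option I is nearest (Δ 0.013).

I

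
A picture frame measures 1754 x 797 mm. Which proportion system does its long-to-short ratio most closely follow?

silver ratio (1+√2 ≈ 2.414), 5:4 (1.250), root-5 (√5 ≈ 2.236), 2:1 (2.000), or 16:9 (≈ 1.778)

Ratio = 1754 / 797 ≈ 2.201.
Distances: silver ratio 2.414 (Δ 0.213); 5:4 1.250 (Δ 0.951); root-5 2.236 (Δ 0.035); 2:1 2.000 (Δ 0.201); 16:9 1.778 (Δ 0.423).

root-5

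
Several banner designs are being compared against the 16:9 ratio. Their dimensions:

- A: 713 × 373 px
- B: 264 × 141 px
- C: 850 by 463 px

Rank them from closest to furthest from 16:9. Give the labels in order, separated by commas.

A: 713/373 ≈ 1.912 → |1.912 − 1.778| = 0.134
B: 264/141 ≈ 1.872 → |1.872 − 1.778| = 0.094
C: 850/463 ≈ 1.836 → |1.836 − 1.778| = 0.058

C, B, A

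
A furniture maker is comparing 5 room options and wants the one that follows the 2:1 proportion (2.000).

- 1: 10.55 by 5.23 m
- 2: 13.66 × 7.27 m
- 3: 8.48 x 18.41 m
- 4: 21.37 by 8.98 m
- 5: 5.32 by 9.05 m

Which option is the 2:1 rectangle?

Ratios (long/short): 1 ≈ 2.017; 2 ≈ 1.879; 3 ≈ 2.171; 4 ≈ 2.380; 5 ≈ 1.701.
2:1 ≈ 2.000; option 1 is nearest (Δ 0.017).

1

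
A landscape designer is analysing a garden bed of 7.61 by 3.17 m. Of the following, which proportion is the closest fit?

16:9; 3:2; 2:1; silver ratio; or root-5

Ratio = 7.61 / 3.17 ≈ 2.401.
Distances: 16:9 1.778 (Δ 0.623); 3:2 1.500 (Δ 0.901); 2:1 2.000 (Δ 0.401); silver ratio 2.414 (Δ 0.013); root-5 2.236 (Δ 0.165).

silver ratio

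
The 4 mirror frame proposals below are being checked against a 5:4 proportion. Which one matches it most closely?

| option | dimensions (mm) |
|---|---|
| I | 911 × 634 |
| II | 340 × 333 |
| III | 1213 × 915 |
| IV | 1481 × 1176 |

Target 5:4 ≈ 1.250.
I: 1.437 (Δ0.187)  II: 1.021 (Δ0.229)  III: 1.326 (Δ0.076)  IV: 1.259 (Δ0.009)

IV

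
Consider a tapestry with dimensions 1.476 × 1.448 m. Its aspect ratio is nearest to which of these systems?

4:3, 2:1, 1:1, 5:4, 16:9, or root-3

1.476/1.448 ≈ 1.019. Nearest candidates are 1:1 (1.000, off by 0.019) and 5:4 (1.250, off by 0.231).

1:1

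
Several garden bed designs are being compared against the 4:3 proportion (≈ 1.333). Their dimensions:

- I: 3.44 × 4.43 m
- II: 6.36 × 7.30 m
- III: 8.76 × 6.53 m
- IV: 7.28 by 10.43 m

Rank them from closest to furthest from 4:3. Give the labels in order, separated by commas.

Ratios: I = 4.43 / 3.44 ≈ 1.288; II = 7.30 / 6.36 ≈ 1.148; III = 8.76 / 6.53 ≈ 1.342; IV = 10.43 / 7.28 ≈ 1.433.
|Δ from 1.333|: I 0.045; II 0.185; III 0.009; IV 0.100.

III, I, IV, II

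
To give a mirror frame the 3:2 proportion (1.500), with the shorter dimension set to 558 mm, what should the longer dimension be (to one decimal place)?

3:2 = 1.50000.
Longer side = 558 × 1.50000 ≈ 837.000 → 837.0 mm.

837.0 mm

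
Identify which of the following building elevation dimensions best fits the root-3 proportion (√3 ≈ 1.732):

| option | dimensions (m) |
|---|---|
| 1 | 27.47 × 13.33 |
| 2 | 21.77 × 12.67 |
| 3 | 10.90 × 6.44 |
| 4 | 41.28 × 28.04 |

Ratios (long/short): 1 ≈ 2.061; 2 ≈ 1.718; 3 ≈ 1.693; 4 ≈ 1.472.
root-3 ≈ 1.732; option 2 is nearest (Δ 0.014).

2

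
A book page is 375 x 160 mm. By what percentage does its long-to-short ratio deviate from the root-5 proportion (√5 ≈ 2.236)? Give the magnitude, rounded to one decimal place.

Ratio = 375 / 160 ≈ 2.3438.
Ideal root-5 ≈ 2.2361. |2.3438 − 2.2361| / 2.2361 ≈ 4.82% → 4.8%.

4.8%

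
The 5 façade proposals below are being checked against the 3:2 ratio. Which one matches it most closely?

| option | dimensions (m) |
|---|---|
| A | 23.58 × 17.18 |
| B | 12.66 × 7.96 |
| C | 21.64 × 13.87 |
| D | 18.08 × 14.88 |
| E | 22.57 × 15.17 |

Target 3:2 ≈ 1.500.
A: 1.373 (Δ0.127)  B: 1.590 (Δ0.090)  C: 1.560 (Δ0.060)  D: 1.215 (Δ0.285)  E: 1.488 (Δ0.012)

E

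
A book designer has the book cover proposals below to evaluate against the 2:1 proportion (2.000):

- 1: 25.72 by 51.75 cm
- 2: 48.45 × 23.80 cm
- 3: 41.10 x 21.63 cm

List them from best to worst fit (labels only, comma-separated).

1, 2, 3

Ratios: 1 = 51.75 / 25.72 ≈ 2.012; 2 = 48.45 / 23.80 ≈ 2.036; 3 = 41.10 / 21.63 ≈ 1.900.
|Δ from 2.000|: 1 0.012; 2 0.036; 3 0.100.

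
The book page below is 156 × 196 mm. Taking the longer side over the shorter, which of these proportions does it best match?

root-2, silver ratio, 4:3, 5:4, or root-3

196/156 ≈ 1.256. Nearest candidates are 5:4 (1.250, off by 0.006) and 4:3 (1.333, off by 0.077).

5:4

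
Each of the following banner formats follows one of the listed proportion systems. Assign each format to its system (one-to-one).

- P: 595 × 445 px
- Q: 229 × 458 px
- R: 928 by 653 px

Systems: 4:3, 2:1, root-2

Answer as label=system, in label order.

P = 595/445 ≈ 1.337 → 4:3 (1.333)
Q = 458/229 ≈ 2.000 → 2:1 (2.000)
R = 928/653 ≈ 1.421 → root-2 (1.414)

P=4:3, Q=2:1, R=root-2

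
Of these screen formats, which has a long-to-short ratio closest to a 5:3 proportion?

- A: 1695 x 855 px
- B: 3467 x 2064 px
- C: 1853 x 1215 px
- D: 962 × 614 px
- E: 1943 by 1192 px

B

Target 5:3 ≈ 1.667.
A: 1.982 (Δ0.315)  B: 1.680 (Δ0.013)  C: 1.525 (Δ0.142)  D: 1.567 (Δ0.100)  E: 1.630 (Δ0.037)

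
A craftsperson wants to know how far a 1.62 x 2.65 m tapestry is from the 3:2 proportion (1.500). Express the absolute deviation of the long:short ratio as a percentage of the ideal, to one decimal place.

Ratio = 2.65 / 1.62 ≈ 1.6358.
Ideal 3:2 = 1.5000. |1.6358 − 1.5000| / 1.5000 ≈ 9.05% → 9.1%.

9.1%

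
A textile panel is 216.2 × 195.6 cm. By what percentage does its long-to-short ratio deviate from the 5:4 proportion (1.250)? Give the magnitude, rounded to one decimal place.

Ratio = 216.2 / 195.6 ≈ 1.1053.
Ideal 5:4 = 1.2500. |1.1053 − 1.2500| / 1.2500 ≈ 11.58% → 11.6%.

11.6%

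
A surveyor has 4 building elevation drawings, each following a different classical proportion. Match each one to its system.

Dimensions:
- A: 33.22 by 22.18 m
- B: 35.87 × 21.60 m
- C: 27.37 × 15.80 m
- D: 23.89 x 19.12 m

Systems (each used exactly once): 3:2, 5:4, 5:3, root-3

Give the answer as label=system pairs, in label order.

Ratios: A ≈ 1.498; B ≈ 1.661; C ≈ 1.732; D ≈ 1.249.
Targets: 3:2 ≈ 1.500; 5:4 ≈ 1.250; 5:3 ≈ 1.667; root-3 ≈ 1.732.

A=3:2, B=5:3, C=root-3, D=5:4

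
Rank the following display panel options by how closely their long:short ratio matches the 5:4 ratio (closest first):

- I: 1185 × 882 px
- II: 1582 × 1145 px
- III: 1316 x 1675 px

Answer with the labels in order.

III, I, II

I: 1185/882 ≈ 1.344 → |1.344 − 1.250| = 0.094
II: 1582/1145 ≈ 1.382 → |1.382 − 1.250| = 0.132
III: 1675/1316 ≈ 1.273 → |1.273 − 1.250| = 0.023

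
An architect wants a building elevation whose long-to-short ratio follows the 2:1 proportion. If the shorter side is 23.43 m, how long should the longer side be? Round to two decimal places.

46.86 m

2:1 = 2.00000.
Longer side = 23.43 × 2.00000 ≈ 46.8600 → 46.86 m.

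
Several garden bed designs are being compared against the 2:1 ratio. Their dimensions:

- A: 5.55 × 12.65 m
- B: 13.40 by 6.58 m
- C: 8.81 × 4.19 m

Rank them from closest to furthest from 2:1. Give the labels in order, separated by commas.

B, C, A

A: 12.65/5.55 ≈ 2.279 → |2.279 − 2.000| = 0.279
B: 13.40/6.58 ≈ 2.036 → |2.036 − 2.000| = 0.036
C: 8.81/4.19 ≈ 2.103 → |2.103 − 2.000| = 0.103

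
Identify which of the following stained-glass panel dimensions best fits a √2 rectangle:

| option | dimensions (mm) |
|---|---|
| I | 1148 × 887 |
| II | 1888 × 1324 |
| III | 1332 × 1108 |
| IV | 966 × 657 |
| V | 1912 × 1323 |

II

Target root-2 ≈ 1.414.
I: 1.294 (Δ0.120)  II: 1.426 (Δ0.012)  III: 1.202 (Δ0.212)  IV: 1.470 (Δ0.056)  V: 1.445 (Δ0.031)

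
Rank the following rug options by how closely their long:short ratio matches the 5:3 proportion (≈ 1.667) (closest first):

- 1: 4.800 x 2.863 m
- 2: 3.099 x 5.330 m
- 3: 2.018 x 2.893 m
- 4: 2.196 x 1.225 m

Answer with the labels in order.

1: 4.800/2.863 ≈ 1.677 → |1.677 − 1.667| = 0.010
2: 5.330/3.099 ≈ 1.720 → |1.720 − 1.667| = 0.053
3: 2.893/2.018 ≈ 1.434 → |1.434 − 1.667| = 0.233
4: 2.196/1.225 ≈ 1.793 → |1.793 − 1.667| = 0.126

1, 2, 4, 3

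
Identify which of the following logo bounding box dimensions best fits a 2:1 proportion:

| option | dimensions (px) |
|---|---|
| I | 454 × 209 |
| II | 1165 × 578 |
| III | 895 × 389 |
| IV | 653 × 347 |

Target 2:1 ≈ 2.000.
I: 2.172 (Δ0.172)  II: 2.016 (Δ0.016)  III: 2.301 (Δ0.301)  IV: 1.882 (Δ0.118)

II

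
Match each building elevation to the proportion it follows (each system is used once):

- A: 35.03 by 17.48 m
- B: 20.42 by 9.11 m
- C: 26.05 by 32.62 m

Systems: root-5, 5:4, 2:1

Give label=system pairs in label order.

A=2:1, B=root-5, C=5:4

A = 35.03/17.48 ≈ 2.004 → 2:1 (2.000)
B = 20.42/9.11 ≈ 2.241 → root-5 (2.236)
C = 32.62/26.05 ≈ 1.252 → 5:4 (1.250)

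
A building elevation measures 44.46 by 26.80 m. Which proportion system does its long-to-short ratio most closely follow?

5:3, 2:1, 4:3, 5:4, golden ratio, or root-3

5:3

44.46/26.80 ≈ 1.659. Nearest candidates are 5:3 (1.667, off by 0.008) and golden ratio (1.618, off by 0.041).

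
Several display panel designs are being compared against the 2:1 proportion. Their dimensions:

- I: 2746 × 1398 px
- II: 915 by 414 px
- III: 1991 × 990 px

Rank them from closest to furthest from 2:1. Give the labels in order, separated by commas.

III, I, II

Ratios: I = 2746 / 1398 ≈ 1.964; II = 915 / 414 ≈ 2.210; III = 1991 / 990 ≈ 2.011.
|Δ from 2.000|: I 0.036; II 0.210; III 0.011.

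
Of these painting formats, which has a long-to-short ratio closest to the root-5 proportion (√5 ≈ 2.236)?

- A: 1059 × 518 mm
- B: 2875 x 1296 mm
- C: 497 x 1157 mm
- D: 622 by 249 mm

B

Target root-5 ≈ 2.236.
A: 2.044 (Δ0.192)  B: 2.218 (Δ0.018)  C: 2.328 (Δ0.092)  D: 2.498 (Δ0.262)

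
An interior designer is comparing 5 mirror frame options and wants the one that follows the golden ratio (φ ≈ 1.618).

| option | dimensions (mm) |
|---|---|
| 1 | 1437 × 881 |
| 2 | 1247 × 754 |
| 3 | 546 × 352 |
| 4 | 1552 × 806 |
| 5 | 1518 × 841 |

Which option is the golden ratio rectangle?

Ratios (long/short): 1 ≈ 1.631; 2 ≈ 1.654; 3 ≈ 1.551; 4 ≈ 1.926; 5 ≈ 1.805.
golden ratio ≈ 1.618; option 1 is nearest (Δ 0.013).

1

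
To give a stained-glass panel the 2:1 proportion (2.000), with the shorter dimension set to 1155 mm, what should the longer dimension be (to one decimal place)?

2:1 = 2.00000.
Longer side = 1155 × 2.00000 ≈ 2310.000 → 2310.0 mm.

2310.0 mm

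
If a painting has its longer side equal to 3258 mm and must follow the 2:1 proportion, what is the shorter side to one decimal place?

2:1 = 2.00000.
Shorter side = 3258 ÷ 2.00000 ≈ 1629.000 → 1629.0 mm.

1629.0 mm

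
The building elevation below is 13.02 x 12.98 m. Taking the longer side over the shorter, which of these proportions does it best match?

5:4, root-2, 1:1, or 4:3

1:1

Ratio = 13.02 / 12.98 ≈ 1.003.
Distances: 5:4 1.250 (Δ 0.247); root-2 1.414 (Δ 0.411); 1:1 1.000 (Δ 0.003); 4:3 1.333 (Δ 0.330).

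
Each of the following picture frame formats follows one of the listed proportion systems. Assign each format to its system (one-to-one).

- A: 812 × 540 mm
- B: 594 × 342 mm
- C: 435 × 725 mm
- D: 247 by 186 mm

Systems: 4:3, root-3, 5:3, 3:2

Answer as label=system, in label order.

A=3:2, B=root-3, C=5:3, D=4:3

A = 812/540 ≈ 1.504 → 3:2 (1.500)
B = 594/342 ≈ 1.737 → root-3 (1.732)
C = 725/435 ≈ 1.667 → 5:3 (1.667)
D = 247/186 ≈ 1.328 → 4:3 (1.333)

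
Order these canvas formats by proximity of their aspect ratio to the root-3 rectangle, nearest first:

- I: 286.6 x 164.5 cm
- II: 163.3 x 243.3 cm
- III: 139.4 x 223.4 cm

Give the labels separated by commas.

I, III, II

I: 286.6/164.5 ≈ 1.742 → |1.742 − 1.732| = 0.010
II: 243.3/163.3 ≈ 1.490 → |1.490 − 1.732| = 0.242
III: 223.4/139.4 ≈ 1.603 → |1.603 − 1.732| = 0.129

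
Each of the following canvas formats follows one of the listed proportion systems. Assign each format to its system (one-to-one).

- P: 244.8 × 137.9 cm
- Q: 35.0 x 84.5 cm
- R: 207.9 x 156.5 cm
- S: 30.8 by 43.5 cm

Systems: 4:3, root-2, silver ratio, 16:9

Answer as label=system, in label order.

P=16:9, Q=silver ratio, R=4:3, S=root-2

Ratios: P ≈ 1.775; Q ≈ 2.414; R ≈ 1.328; S ≈ 1.412.
Targets: 4:3 ≈ 1.333; root-2 ≈ 1.414; silver ratio ≈ 2.414; 16:9 ≈ 1.778.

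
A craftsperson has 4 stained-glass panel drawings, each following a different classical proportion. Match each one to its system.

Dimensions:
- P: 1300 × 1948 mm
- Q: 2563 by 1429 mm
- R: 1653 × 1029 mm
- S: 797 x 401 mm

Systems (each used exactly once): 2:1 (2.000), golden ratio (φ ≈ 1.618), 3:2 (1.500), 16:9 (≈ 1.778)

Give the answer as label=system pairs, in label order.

P=3:2, Q=16:9, R=golden ratio, S=2:1

P = 1948/1300 ≈ 1.498 → 3:2 (1.500)
Q = 2563/1429 ≈ 1.794 → 16:9 (1.778)
R = 1653/1029 ≈ 1.606 → golden ratio (1.618)
S = 797/401 ≈ 1.988 → 2:1 (2.000)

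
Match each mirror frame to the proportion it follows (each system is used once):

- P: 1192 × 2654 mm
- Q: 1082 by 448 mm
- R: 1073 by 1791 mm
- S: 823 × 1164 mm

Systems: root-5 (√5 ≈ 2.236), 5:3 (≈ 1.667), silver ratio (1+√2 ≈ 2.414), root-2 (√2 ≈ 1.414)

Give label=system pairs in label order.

P = 2654/1192 ≈ 2.227 → root-5 (2.236)
Q = 1082/448 ≈ 2.415 → silver ratio (2.414)
R = 1791/1073 ≈ 1.669 → 5:3 (1.667)
S = 1164/823 ≈ 1.414 → root-2 (1.414)

P=root-5, Q=silver ratio, R=5:3, S=root-2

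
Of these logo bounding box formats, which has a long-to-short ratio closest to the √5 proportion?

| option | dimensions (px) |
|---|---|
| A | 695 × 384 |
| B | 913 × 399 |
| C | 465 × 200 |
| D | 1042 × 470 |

D

Target root-5 ≈ 2.236.
A: 1.810 (Δ0.426)  B: 2.288 (Δ0.052)  C: 2.325 (Δ0.089)  D: 2.217 (Δ0.019)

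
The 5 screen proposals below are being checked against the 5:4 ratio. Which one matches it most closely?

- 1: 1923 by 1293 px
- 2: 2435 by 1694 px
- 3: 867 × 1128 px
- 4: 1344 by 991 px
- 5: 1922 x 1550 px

5

Ratios (long/short): 1 ≈ 1.487; 2 ≈ 1.437; 3 ≈ 1.301; 4 ≈ 1.356; 5 ≈ 1.240.
5:4 ≈ 1.250; option 5 is nearest (Δ 0.010).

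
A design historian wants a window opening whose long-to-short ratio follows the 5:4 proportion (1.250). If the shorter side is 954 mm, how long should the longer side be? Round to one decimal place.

1192.5 mm

5:4 = 1.25000.
Longer side = 954 × 1.25000 ≈ 1192.500 → 1192.5 mm.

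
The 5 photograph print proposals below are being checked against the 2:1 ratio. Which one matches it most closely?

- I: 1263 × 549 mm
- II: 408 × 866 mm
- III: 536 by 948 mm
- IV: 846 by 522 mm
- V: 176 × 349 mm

Target 2:1 ≈ 2.000.
I: 2.301 (Δ0.301)  II: 2.123 (Δ0.123)  III: 1.769 (Δ0.231)  IV: 1.621 (Δ0.379)  V: 1.983 (Δ0.017)

V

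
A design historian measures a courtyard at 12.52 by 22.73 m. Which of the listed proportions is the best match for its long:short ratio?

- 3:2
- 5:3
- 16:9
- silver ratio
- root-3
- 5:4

Ratio = 22.73 / 12.52 ≈ 1.815.
Distances: 3:2 1.500 (Δ 0.315); 5:3 1.667 (Δ 0.148); 16:9 1.778 (Δ 0.037); silver ratio 2.414 (Δ 0.599); root-3 1.732 (Δ 0.083); 5:4 1.250 (Δ 0.565).

16:9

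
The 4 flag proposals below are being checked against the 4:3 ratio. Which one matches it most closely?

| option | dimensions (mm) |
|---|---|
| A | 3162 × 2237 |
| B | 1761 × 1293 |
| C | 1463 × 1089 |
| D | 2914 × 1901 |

Ratios (long/short): A ≈ 1.414; B ≈ 1.362; C ≈ 1.343; D ≈ 1.533.
4:3 ≈ 1.333; option C is nearest (Δ 0.010).

C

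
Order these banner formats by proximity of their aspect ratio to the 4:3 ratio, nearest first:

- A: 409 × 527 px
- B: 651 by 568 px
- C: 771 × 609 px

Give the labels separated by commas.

A, C, B

A: 527/409 ≈ 1.289 → |1.289 − 1.333| = 0.044
B: 651/568 ≈ 1.146 → |1.146 − 1.333| = 0.187
C: 771/609 ≈ 1.266 → |1.266 − 1.333| = 0.067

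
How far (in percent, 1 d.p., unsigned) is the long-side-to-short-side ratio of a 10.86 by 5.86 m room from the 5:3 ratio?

Ratio = 10.86 / 5.86 ≈ 1.8532.
Ideal 5:3 ≈ 1.6667. |1.8532 − 1.6667| / 1.6667 ≈ 11.19% → 11.2%.

11.2%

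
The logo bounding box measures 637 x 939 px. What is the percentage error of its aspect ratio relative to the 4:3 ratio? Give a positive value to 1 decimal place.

10.6%

Ratio = 939 / 637 ≈ 1.4741.
Ideal 4:3 ≈ 1.3333. |1.4741 − 1.3333| / 1.3333 ≈ 10.56% → 10.6%.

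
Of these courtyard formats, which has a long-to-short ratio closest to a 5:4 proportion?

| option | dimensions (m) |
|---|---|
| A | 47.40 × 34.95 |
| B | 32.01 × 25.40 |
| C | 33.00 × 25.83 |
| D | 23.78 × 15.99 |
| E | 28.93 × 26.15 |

Target 5:4 ≈ 1.250.
A: 1.356 (Δ0.106)  B: 1.260 (Δ0.010)  C: 1.278 (Δ0.028)  D: 1.487 (Δ0.237)  E: 1.106 (Δ0.144)

B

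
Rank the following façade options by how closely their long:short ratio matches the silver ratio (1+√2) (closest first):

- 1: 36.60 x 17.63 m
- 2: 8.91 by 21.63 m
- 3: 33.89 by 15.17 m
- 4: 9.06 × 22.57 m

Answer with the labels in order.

Ratios: 1 = 36.60 / 17.63 ≈ 2.076; 2 = 21.63 / 8.91 ≈ 2.428; 3 = 33.89 / 15.17 ≈ 2.234; 4 = 22.57 / 9.06 ≈ 2.491.
|Δ from 2.414|: 1 0.338; 2 0.014; 3 0.180; 4 0.077.

2, 4, 3, 1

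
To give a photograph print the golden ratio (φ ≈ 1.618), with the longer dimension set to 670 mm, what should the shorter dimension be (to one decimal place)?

golden ratio ≈ 1.61803.
Shorter side = 670 ÷ 1.61803 ≈ 414.084 → 414.1 mm.

414.1 mm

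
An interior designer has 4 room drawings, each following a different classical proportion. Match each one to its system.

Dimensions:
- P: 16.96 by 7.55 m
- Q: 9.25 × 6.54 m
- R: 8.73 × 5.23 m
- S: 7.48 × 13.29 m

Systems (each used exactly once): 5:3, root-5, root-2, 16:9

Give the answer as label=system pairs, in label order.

P = 16.96/7.55 ≈ 2.246 → root-5 (2.236)
Q = 9.25/6.54 ≈ 1.414 → root-2 (1.414)
R = 8.73/5.23 ≈ 1.669 → 5:3 (1.667)
S = 13.29/7.48 ≈ 1.777 → 16:9 (1.778)

P=root-5, Q=root-2, R=5:3, S=16:9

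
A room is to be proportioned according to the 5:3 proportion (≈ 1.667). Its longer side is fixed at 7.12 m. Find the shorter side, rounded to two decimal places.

5:3 ≈ 1.66667.
Shorter side = 7.12 ÷ 1.66667 ≈ 4.2720 → 4.27 m.

4.27 m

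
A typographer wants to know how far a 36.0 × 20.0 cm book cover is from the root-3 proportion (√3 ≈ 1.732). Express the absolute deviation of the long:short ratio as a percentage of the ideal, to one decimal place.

3.9%

Ratio = 36.0 / 20.0 ≈ 1.8000.
Ideal root-3 ≈ 1.7321. |1.8000 − 1.7321| / 1.7321 ≈ 3.92% → 3.9%.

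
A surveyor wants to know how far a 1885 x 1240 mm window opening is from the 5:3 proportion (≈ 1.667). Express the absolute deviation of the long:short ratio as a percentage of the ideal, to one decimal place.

8.8%

Ratio = 1885 / 1240 ≈ 1.5202.
Ideal 5:3 ≈ 1.6667. |1.5202 − 1.6667| / 1.6667 ≈ 8.79% → 8.8%.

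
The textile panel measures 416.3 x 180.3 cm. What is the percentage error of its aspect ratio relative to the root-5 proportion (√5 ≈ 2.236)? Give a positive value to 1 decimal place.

Ratio = 416.3 / 180.3 ≈ 2.3089.
Ideal root-5 ≈ 2.2361. |2.3089 − 2.2361| / 2.2361 ≈ 3.26% → 3.3%.

3.3%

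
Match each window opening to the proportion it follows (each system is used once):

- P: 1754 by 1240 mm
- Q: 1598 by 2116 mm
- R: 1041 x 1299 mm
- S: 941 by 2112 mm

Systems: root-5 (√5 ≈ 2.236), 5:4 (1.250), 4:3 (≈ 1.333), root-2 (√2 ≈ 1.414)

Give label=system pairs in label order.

P=root-2, Q=4:3, R=5:4, S=root-5

P = 1754/1240 ≈ 1.415 → root-2 (1.414)
Q = 2116/1598 ≈ 1.324 → 4:3 (1.333)
R = 1299/1041 ≈ 1.248 → 5:4 (1.250)
S = 2112/941 ≈ 2.244 → root-5 (2.236)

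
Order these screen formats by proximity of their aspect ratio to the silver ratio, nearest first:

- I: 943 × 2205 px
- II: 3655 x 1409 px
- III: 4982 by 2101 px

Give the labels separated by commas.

Ratios: I = 2205 / 943 ≈ 2.338; II = 3655 / 1409 ≈ 2.594; III = 4982 / 2101 ≈ 2.371.
|Δ from 2.414|: I 0.076; II 0.180; III 0.043.

III, I, II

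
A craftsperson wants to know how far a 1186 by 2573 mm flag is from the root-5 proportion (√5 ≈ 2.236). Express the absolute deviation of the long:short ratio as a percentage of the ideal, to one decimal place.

Ratio = 2573 / 1186 ≈ 2.1695.
Ideal root-5 ≈ 2.2361. |2.1695 − 2.2361| / 2.2361 ≈ 2.98% → 3.0%.

3.0%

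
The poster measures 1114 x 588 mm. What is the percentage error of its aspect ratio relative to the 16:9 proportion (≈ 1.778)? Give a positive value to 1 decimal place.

6.6%

Ratio = 1114 / 588 ≈ 1.8946.
Ideal 16:9 ≈ 1.7778. |1.8946 − 1.7778| / 1.7778 ≈ 6.57% → 6.6%.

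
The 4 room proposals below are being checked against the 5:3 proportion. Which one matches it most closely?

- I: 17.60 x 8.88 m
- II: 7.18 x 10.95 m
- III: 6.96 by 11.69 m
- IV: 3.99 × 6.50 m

Target 5:3 ≈ 1.667.
I: 1.982 (Δ0.315)  II: 1.525 (Δ0.142)  III: 1.680 (Δ0.013)  IV: 1.629 (Δ0.038)

III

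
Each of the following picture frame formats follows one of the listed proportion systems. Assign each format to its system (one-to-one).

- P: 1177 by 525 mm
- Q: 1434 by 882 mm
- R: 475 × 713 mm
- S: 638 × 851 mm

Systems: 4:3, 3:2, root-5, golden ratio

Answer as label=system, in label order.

Ratios: P ≈ 2.242; Q ≈ 1.626; R ≈ 1.501; S ≈ 1.334.
Targets: 4:3 ≈ 1.333; 3:2 ≈ 1.500; root-5 ≈ 2.236; golden ratio ≈ 1.618.

P=root-5, Q=golden ratio, R=3:2, S=4:3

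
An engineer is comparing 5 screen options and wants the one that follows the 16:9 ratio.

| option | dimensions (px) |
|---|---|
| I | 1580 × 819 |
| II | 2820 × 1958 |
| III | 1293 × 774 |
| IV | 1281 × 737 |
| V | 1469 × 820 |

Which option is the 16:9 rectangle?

Ratios (long/short): I ≈ 1.929; II ≈ 1.440; III ≈ 1.671; IV ≈ 1.738; V ≈ 1.791.
16:9 ≈ 1.778; option V is nearest (Δ 0.013).

V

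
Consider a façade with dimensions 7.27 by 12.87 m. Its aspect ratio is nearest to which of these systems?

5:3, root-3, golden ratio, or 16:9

16:9

Ratio = 12.87 / 7.27 ≈ 1.770.
Distances: 5:3 1.667 (Δ 0.103); root-3 1.732 (Δ 0.038); golden ratio 1.618 (Δ 0.152); 16:9 1.778 (Δ 0.008).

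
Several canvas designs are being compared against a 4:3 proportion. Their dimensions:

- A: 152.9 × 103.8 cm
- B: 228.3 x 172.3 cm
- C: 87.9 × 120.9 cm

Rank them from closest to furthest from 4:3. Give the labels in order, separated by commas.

B, C, A

A: 152.9/103.8 ≈ 1.473 → |1.473 − 1.333| = 0.140
B: 228.3/172.3 ≈ 1.325 → |1.325 − 1.333| = 0.008
C: 120.9/87.9 ≈ 1.375 → |1.375 − 1.333| = 0.042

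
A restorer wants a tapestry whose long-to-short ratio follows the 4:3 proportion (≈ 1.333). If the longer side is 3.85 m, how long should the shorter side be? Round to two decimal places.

2.89 m

4:3 ≈ 1.33333.
Shorter side = 3.85 ÷ 1.33333 ≈ 2.8875 → 2.89 m.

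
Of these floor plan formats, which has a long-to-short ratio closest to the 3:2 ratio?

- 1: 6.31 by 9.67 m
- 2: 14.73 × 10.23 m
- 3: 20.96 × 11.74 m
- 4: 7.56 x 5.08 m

Ratios (long/short): 1 ≈ 1.532; 2 ≈ 1.440; 3 ≈ 1.785; 4 ≈ 1.488.
3:2 ≈ 1.500; option 4 is nearest (Δ 0.012).

4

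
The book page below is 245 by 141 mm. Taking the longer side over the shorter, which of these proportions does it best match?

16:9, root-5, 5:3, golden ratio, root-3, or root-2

Ratio = 245 / 141 ≈ 1.738.
Distances: 16:9 1.778 (Δ 0.040); root-5 2.236 (Δ 0.498); 5:3 1.667 (Δ 0.071); golden ratio 1.618 (Δ 0.120); root-3 1.732 (Δ 0.006); root-2 1.414 (Δ 0.324).

root-3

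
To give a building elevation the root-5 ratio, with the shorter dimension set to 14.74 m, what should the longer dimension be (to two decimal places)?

root-5 ≈ 2.23607.
Longer side = 14.74 × 2.23607 ≈ 32.9597 → 32.96 m.

32.96 m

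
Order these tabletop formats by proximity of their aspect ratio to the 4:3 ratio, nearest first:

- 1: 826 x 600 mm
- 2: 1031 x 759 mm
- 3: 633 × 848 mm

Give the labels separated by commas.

3, 2, 1

1: 826/600 ≈ 1.377 → |1.377 − 1.333| = 0.044
2: 1031/759 ≈ 1.358 → |1.358 − 1.333| = 0.025
3: 848/633 ≈ 1.340 → |1.340 − 1.333| = 0.007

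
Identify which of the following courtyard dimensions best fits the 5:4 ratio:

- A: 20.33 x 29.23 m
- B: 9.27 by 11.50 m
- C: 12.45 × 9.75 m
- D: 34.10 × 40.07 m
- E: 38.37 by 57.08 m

Ratios (long/short): A ≈ 1.438; B ≈ 1.241; C ≈ 1.277; D ≈ 1.175; E ≈ 1.488.
5:4 ≈ 1.250; option B is nearest (Δ 0.009).

B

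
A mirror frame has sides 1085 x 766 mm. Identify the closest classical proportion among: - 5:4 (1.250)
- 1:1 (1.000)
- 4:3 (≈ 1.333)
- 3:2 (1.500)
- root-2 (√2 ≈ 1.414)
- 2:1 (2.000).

1085/766 ≈ 1.416. Nearest candidates are root-2 (1.414, off by 0.002) and 4:3 (1.333, off by 0.083).

root-2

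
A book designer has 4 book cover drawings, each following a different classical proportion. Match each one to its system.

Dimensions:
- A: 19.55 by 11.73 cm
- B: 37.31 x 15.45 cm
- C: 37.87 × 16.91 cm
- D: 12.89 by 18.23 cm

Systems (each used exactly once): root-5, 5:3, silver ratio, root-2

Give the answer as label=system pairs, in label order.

A = 19.55/11.73 ≈ 1.667 → 5:3 (1.667)
B = 37.31/15.45 ≈ 2.415 → silver ratio (2.414)
C = 37.87/16.91 ≈ 2.240 → root-5 (2.236)
D = 18.23/12.89 ≈ 1.414 → root-2 (1.414)

A=5:3, B=silver ratio, C=root-5, D=root-2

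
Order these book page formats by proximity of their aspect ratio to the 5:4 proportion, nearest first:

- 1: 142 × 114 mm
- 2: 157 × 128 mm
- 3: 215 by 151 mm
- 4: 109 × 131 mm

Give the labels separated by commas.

Ratios: 1 = 142 / 114 ≈ 1.246; 2 = 157 / 128 ≈ 1.227; 3 = 215 / 151 ≈ 1.424; 4 = 131 / 109 ≈ 1.202.
|Δ from 1.250|: 1 0.004; 2 0.023; 3 0.174; 4 0.048.

1, 2, 4, 3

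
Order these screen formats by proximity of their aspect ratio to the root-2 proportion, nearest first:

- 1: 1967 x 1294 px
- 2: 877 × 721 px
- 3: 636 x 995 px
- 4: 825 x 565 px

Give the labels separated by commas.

4, 1, 3, 2

Ratios: 1 = 1967 / 1294 ≈ 1.520; 2 = 877 / 721 ≈ 1.216; 3 = 995 / 636 ≈ 1.564; 4 = 825 / 565 ≈ 1.460.
|Δ from 1.414|: 1 0.106; 2 0.198; 3 0.150; 4 0.046.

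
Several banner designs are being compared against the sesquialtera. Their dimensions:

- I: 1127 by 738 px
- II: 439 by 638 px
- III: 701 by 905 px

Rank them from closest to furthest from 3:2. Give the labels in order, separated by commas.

Ratios: I = 1127 / 738 ≈ 1.527; II = 638 / 439 ≈ 1.453; III = 905 / 701 ≈ 1.291.
|Δ from 1.500|: I 0.027; II 0.047; III 0.209.

I, II, III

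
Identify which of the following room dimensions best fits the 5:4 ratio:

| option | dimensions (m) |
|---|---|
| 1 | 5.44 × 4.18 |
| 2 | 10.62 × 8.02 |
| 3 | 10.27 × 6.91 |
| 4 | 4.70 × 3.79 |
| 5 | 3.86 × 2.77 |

Ratios (long/short): 1 ≈ 1.301; 2 ≈ 1.324; 3 ≈ 1.486; 4 ≈ 1.240; 5 ≈ 1.394.
5:4 ≈ 1.250; option 4 is nearest (Δ 0.010).

4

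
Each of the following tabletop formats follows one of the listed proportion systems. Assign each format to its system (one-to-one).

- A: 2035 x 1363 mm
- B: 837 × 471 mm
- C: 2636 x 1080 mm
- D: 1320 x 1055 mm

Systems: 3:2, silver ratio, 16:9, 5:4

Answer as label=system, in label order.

Ratios: A ≈ 1.493; B ≈ 1.777; C ≈ 2.441; D ≈ 1.251.
Targets: 3:2 ≈ 1.500; silver ratio ≈ 2.414; 16:9 ≈ 1.778; 5:4 ≈ 1.250.

A=3:2, B=16:9, C=silver ratio, D=5:4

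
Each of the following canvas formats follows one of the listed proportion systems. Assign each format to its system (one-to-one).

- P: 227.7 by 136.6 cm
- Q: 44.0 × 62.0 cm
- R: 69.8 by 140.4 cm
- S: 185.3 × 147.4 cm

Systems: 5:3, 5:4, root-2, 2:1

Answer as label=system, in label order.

P=5:3, Q=root-2, R=2:1, S=5:4

Ratios: P ≈ 1.667; Q ≈ 1.409; R ≈ 2.011; S ≈ 1.257.
Targets: 5:3 ≈ 1.667; 5:4 ≈ 1.250; root-2 ≈ 1.414; 2:1 ≈ 2.000.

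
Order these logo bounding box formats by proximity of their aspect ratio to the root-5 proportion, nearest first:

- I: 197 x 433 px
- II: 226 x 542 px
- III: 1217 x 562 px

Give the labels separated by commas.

I: 433/197 ≈ 2.198 → |2.198 − 2.236| = 0.038
II: 542/226 ≈ 2.398 → |2.398 − 2.236| = 0.162
III: 1217/562 ≈ 2.165 → |2.165 − 2.236| = 0.071

I, III, II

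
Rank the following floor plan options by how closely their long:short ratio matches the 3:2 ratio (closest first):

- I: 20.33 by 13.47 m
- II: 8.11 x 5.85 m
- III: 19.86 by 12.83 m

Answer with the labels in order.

I, III, II

I: 20.33/13.47 ≈ 1.509 → |1.509 − 1.500| = 0.009
II: 8.11/5.85 ≈ 1.386 → |1.386 − 1.500| = 0.114
III: 19.86/12.83 ≈ 1.548 → |1.548 − 1.500| = 0.048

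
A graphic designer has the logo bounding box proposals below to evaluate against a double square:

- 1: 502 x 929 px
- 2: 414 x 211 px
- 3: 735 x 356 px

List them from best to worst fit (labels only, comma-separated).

2, 3, 1

Ratios: 1 = 929 / 502 ≈ 1.851; 2 = 414 / 211 ≈ 1.962; 3 = 735 / 356 ≈ 2.065.
|Δ from 2.000|: 1 0.149; 2 0.038; 3 0.065.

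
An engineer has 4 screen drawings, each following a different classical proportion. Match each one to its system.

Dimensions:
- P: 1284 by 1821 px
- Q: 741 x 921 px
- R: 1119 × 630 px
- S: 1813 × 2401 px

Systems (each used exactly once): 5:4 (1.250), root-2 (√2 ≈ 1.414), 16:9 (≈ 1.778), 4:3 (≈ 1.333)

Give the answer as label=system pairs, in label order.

P=root-2, Q=5:4, R=16:9, S=4:3

Ratios: P ≈ 1.418; Q ≈ 1.243; R ≈ 1.776; S ≈ 1.324.
Targets: 5:4 ≈ 1.250; root-2 ≈ 1.414; 16:9 ≈ 1.778; 4:3 ≈ 1.333.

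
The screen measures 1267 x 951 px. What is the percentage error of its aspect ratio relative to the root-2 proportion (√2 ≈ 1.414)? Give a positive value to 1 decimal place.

Ratio = 1267 / 951 ≈ 1.3323.
Ideal root-2 ≈ 1.4142. |1.3323 − 1.4142| / 1.4142 ≈ 5.79% → 5.8%.

5.8%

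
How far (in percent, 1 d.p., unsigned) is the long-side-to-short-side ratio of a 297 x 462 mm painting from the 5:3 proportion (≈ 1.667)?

6.7%

Ratio = 462 / 297 ≈ 1.5556.
Ideal 5:3 ≈ 1.6667. |1.5556 − 1.6667| / 1.6667 ≈ 6.67% → 6.7%.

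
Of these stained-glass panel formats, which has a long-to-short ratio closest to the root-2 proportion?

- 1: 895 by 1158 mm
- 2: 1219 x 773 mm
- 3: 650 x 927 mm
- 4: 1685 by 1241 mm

3

Ratios (long/short): 1 ≈ 1.294; 2 ≈ 1.577; 3 ≈ 1.426; 4 ≈ 1.358.
root-2 ≈ 1.414; option 3 is nearest (Δ 0.012).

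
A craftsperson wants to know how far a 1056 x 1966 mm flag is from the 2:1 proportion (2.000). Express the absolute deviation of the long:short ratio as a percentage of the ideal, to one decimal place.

Ratio = 1966 / 1056 ≈ 1.8617.
Ideal 2:1 = 2.0000. |1.8617 − 2.0000| / 2.0000 ≈ 6.92% → 6.9%.

6.9%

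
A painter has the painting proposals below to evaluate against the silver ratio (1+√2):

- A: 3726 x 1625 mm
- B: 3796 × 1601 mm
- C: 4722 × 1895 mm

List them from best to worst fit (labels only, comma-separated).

B, C, A

A: 3726/1625 ≈ 2.293 → |2.293 − 2.414| = 0.121
B: 3796/1601 ≈ 2.371 → |2.371 − 2.414| = 0.043
C: 4722/1895 ≈ 2.492 → |2.492 − 2.414| = 0.078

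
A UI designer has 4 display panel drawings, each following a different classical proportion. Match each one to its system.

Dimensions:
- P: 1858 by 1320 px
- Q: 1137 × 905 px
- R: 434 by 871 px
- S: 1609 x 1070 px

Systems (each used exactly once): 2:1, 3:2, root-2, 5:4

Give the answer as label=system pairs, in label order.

Ratios: P ≈ 1.408; Q ≈ 1.256; R ≈ 2.007; S ≈ 1.504.
Targets: 2:1 ≈ 2.000; 3:2 ≈ 1.500; root-2 ≈ 1.414; 5:4 ≈ 1.250.

P=root-2, Q=5:4, R=2:1, S=3:2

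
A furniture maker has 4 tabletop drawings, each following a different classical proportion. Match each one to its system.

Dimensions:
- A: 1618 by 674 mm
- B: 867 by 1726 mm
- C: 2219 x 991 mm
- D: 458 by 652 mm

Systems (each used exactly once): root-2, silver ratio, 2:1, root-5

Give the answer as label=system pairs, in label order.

Ratios: A ≈ 2.401; B ≈ 1.991; C ≈ 2.239; D ≈ 1.424.
Targets: root-2 ≈ 1.414; silver ratio ≈ 2.414; 2:1 ≈ 2.000; root-5 ≈ 2.236.

A=silver ratio, B=2:1, C=root-5, D=root-2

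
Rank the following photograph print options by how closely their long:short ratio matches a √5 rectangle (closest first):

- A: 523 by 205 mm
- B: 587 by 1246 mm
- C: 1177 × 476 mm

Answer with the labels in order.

B, C, A

A: 523/205 ≈ 2.551 → |2.551 − 2.236| = 0.315
B: 1246/587 ≈ 2.123 → |2.123 − 2.236| = 0.113
C: 1177/476 ≈ 2.473 → |2.473 − 2.236| = 0.237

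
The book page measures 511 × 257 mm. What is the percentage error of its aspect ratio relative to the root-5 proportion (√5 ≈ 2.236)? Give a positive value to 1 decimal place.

Ratio = 511 / 257 ≈ 1.9883.
Ideal root-5 ≈ 2.2361. |1.9883 − 2.2361| / 2.2361 ≈ 11.08% → 11.1%.

11.1%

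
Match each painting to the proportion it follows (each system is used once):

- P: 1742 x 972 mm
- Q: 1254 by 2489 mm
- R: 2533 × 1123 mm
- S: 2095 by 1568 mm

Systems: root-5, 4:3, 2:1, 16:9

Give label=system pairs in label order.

P=16:9, Q=2:1, R=root-5, S=4:3

Ratios: P ≈ 1.792; Q ≈ 1.985; R ≈ 2.256; S ≈ 1.336.
Targets: root-5 ≈ 2.236; 4:3 ≈ 1.333; 2:1 ≈ 2.000; 16:9 ≈ 1.778.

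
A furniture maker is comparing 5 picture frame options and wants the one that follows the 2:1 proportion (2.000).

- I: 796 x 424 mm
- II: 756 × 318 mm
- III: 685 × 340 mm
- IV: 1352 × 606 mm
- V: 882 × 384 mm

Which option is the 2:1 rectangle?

Target 2:1 ≈ 2.000.
I: 1.877 (Δ0.123)  II: 2.377 (Δ0.377)  III: 2.015 (Δ0.015)  IV: 2.231 (Δ0.231)  V: 2.297 (Δ0.297)

III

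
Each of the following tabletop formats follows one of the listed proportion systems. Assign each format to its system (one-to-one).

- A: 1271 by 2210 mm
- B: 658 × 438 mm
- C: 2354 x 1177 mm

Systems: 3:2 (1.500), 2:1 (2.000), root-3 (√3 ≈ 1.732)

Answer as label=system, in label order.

Ratios: A ≈ 1.739; B ≈ 1.502; C ≈ 2.000.
Targets: 3:2 ≈ 1.500; 2:1 ≈ 2.000; root-3 ≈ 1.732.

A=root-3, B=3:2, C=2:1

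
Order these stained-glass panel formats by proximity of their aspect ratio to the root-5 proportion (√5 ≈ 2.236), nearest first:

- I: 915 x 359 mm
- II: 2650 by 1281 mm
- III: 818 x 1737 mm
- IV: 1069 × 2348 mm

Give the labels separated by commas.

I: 915/359 ≈ 2.549 → |2.549 − 2.236| = 0.313
II: 2650/1281 ≈ 2.069 → |2.069 − 2.236| = 0.167
III: 1737/818 ≈ 2.123 → |2.123 − 2.236| = 0.113
IV: 2348/1069 ≈ 2.196 → |2.196 − 2.236| = 0.040

IV, III, II, I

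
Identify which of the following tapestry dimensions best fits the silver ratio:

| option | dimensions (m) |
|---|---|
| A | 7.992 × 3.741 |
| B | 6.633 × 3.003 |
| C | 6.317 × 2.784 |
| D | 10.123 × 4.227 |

Target silver ratio ≈ 2.414.
A: 2.136 (Δ0.278)  B: 2.209 (Δ0.205)  C: 2.269 (Δ0.145)  D: 2.395 (Δ0.019)

D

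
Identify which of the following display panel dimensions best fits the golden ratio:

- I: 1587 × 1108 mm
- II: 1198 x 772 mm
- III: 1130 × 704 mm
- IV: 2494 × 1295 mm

Ratios (long/short): I ≈ 1.432; II ≈ 1.552; III ≈ 1.605; IV ≈ 1.926.
golden ratio ≈ 1.618; option III is nearest (Δ 0.013).

III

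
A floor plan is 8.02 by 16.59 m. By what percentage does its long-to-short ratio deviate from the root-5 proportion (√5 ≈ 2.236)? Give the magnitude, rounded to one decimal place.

7.5%

Ratio = 16.59 / 8.02 ≈ 2.0686.
Ideal root-5 ≈ 2.2361. |2.0686 − 2.2361| / 2.2361 ≈ 7.49% → 7.5%.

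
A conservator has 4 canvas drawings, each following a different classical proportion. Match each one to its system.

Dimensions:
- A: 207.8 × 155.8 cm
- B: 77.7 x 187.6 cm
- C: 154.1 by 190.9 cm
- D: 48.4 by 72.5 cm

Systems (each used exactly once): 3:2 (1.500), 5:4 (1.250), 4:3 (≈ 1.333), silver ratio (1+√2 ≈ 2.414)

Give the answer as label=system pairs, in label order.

Ratios: A ≈ 1.334; B ≈ 2.414; C ≈ 1.239; D ≈ 1.498.
Targets: 3:2 ≈ 1.500; 5:4 ≈ 1.250; 4:3 ≈ 1.333; silver ratio ≈ 2.414.

A=4:3, B=silver ratio, C=5:4, D=3:2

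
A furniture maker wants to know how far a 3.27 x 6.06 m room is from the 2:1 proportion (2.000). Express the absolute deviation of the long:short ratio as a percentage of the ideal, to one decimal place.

Ratio = 6.06 / 3.27 ≈ 1.8532.
Ideal 2:1 = 2.0000. |1.8532 − 2.0000| / 2.0000 ≈ 7.34% → 7.3%.

7.3%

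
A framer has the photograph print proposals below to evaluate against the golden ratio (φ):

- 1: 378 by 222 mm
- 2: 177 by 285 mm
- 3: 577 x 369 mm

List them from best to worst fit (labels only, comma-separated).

2, 3, 1

1: 378/222 ≈ 1.703 → |1.703 − 1.618| = 0.085
2: 285/177 ≈ 1.610 → |1.610 − 1.618| = 0.008
3: 577/369 ≈ 1.564 → |1.564 − 1.618| = 0.054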